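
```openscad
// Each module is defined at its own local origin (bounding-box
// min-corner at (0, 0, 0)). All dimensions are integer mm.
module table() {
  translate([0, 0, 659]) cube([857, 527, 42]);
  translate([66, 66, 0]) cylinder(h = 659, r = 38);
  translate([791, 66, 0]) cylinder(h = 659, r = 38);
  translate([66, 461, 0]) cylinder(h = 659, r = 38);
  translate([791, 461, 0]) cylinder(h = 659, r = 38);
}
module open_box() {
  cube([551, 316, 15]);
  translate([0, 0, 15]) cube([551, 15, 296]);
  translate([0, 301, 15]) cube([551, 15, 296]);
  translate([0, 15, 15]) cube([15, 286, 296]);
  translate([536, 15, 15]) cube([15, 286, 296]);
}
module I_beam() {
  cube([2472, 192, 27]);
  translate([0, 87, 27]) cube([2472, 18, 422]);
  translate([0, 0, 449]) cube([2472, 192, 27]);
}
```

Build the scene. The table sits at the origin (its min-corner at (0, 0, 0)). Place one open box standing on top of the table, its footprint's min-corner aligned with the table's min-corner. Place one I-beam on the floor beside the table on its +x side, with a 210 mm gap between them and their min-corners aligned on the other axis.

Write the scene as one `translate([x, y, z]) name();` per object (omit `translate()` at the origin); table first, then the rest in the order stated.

table();
translate([0, 0, 701]) open_box();
translate([1067, 0, 0]) I_beam();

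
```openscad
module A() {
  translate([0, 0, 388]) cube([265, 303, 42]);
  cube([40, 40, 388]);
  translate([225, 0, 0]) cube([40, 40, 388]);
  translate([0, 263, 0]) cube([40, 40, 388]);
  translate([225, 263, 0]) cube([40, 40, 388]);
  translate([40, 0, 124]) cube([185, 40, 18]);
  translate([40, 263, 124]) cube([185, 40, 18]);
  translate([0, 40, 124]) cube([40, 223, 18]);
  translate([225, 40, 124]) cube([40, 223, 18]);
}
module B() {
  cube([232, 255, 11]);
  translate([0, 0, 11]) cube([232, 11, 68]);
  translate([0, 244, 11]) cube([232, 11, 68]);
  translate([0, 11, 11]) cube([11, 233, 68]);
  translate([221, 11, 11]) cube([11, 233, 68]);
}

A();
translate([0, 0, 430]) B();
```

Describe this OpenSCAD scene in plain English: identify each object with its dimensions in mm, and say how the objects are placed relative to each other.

A is a simple wooden stool: a rectangular seat 265 mm (x) by 303 mm (y), 42 mm thick, top face at z = 430 mm, on four square legs, each 40×40 mm in cross-section. The legs rest on z = 0, each flush with a corner of the seat. Four stretchers, 40 mm wide and 18 mm tall, connect adjacent legs with their undersides at z = 124 mm, each running between the inner faces of the legs it joins and aligned with the legs' outer faces on the other axis.

B is an open storage box with external size 232×255×79 mm and wall thickness 11 mm (the base is also 11 mm thick). The base covers the whole footprint; the four walls stand on the base, with the y-facing walls full-width and the x-facing walls fitting between their inner faces.

The open box is on top of the stool.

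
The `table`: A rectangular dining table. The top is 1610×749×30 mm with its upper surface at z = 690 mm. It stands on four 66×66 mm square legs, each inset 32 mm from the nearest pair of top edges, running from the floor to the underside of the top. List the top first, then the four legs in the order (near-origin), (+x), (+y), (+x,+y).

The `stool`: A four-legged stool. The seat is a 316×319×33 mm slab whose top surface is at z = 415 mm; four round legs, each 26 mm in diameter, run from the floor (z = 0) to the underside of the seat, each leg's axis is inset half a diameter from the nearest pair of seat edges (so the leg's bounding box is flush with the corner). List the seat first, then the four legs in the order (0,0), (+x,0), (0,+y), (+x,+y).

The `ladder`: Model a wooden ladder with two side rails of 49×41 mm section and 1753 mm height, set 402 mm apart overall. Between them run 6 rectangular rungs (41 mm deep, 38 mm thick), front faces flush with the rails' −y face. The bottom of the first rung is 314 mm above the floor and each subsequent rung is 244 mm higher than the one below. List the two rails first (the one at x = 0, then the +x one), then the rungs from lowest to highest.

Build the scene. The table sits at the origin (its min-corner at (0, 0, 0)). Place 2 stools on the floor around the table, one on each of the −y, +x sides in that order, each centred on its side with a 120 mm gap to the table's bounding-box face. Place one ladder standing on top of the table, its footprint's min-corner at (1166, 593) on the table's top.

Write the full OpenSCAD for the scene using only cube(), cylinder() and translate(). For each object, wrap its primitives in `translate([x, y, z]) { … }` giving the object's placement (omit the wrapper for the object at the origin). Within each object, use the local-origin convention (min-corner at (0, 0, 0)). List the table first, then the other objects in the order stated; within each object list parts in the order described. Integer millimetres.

translate([0, 0, 660]) cube([1610, 749, 30]);
translate([32, 32, 0]) cube([66, 66, 660]);
translate([1512, 32, 0]) cube([66, 66, 660]);
translate([32, 651, 0]) cube([66, 66, 660]);
translate([1512, 651, 0]) cube([66, 66, 660]);
translate([647, -439, 0]) {
  translate([0, 0, 382]) cube([316, 319, 33]);
  translate([13, 13, 0]) cylinder(h = 382, r = 13);
  translate([303, 13, 0]) cylinder(h = 382, r = 13);
  translate([13, 306, 0]) cylinder(h = 382, r = 13);
  translate([303, 306, 0]) cylinder(h = 382, r = 13);
}
translate([1730, 215, 0]) {
  translate([0, 0, 382]) cube([316, 319, 33]);
  translate([13, 13, 0]) cylinder(h = 382, r = 13);
  translate([303, 13, 0]) cylinder(h = 382, r = 13);
  translate([13, 306, 0]) cylinder(h = 382, r = 13);
  translate([303, 306, 0]) cylinder(h = 382, r = 13);
}
translate([1166, 593, 690]) {
  cube([49, 41, 1753]);
  translate([353, 0, 0]) cube([49, 41, 1753]);
  translate([49, 0, 314]) cube([304, 41, 38]);
  translate([49, 0, 558]) cube([304, 41, 38]);
  translate([49, 0, 802]) cube([304, 41, 38]);
  translate([49, 0, 1046]) cube([304, 41, 38]);
  translate([49, 0, 1290]) cube([304, 41, 38]);
  translate([49, 0, 1534]) cube([304, 41, 38]);
}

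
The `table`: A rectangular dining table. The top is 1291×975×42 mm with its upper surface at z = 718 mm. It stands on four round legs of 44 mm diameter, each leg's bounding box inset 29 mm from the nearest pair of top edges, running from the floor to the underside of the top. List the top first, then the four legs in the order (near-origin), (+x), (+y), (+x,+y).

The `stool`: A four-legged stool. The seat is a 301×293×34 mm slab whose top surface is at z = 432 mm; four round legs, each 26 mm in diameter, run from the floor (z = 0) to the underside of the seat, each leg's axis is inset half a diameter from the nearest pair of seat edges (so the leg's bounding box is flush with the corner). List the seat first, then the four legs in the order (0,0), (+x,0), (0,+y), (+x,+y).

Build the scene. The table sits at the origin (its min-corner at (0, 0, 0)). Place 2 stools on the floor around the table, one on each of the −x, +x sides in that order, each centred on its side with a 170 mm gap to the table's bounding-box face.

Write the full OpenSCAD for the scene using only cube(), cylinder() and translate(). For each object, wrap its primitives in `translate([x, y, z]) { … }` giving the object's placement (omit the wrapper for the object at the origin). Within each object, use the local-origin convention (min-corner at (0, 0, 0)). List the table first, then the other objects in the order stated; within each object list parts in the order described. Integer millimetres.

translate([0, 0, 676]) cube([1291, 975, 42]);
translate([51, 51, 0]) cylinder(h = 676, r = 22);
translate([1240, 51, 0]) cylinder(h = 676, r = 22);
translate([51, 924, 0]) cylinder(h = 676, r = 22);
translate([1240, 924, 0]) cylinder(h = 676, r = 22);
translate([-471, 341, 0]) {
  translate([0, 0, 398]) cube([301, 293, 34]);
  translate([13, 13, 0]) cylinder(h = 398, r = 13);
  translate([288, 13, 0]) cylinder(h = 398, r = 13);
  translate([13, 280, 0]) cylinder(h = 398, r = 13);
  translate([288, 280, 0]) cylinder(h = 398, r = 13);
}
translate([1461, 341, 0]) {
  translate([0, 0, 398]) cube([301, 293, 34]);
  translate([13, 13, 0]) cylinder(h = 398, r = 13);
  translate([288, 13, 0]) cylinder(h = 398, r = 13);
  translate([13, 280, 0]) cylinder(h = 398, r = 13);
  translate([288, 280, 0]) cylinder(h = 398, r = 13);
}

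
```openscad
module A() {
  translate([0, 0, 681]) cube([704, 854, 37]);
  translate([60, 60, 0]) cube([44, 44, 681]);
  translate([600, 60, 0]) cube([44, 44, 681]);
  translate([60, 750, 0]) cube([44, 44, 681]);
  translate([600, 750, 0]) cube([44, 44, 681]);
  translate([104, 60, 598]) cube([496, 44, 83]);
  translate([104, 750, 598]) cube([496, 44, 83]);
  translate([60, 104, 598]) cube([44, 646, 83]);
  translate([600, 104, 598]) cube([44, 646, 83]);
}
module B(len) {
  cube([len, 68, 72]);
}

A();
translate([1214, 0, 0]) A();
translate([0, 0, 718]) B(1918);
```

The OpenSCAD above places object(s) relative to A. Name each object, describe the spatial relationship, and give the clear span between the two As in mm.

Second table starts at x = 1214; first ends at x = 704; clear span = 1214 − 704 = 510 mm.

A is a table. B is a beam. A beam spans the tops of two tables. The clear span between the two tables is 510 mm.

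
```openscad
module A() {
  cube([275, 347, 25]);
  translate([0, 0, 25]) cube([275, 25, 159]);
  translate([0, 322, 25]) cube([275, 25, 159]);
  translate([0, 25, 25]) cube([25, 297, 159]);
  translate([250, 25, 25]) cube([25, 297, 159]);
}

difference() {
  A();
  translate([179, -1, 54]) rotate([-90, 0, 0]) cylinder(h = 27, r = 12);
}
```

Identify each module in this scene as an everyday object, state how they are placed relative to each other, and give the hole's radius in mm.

The subtracted cylinder has r = 12 mm.

A is an open box. The open box has a circular hole through its front wall. The hole's radius is 12 mm.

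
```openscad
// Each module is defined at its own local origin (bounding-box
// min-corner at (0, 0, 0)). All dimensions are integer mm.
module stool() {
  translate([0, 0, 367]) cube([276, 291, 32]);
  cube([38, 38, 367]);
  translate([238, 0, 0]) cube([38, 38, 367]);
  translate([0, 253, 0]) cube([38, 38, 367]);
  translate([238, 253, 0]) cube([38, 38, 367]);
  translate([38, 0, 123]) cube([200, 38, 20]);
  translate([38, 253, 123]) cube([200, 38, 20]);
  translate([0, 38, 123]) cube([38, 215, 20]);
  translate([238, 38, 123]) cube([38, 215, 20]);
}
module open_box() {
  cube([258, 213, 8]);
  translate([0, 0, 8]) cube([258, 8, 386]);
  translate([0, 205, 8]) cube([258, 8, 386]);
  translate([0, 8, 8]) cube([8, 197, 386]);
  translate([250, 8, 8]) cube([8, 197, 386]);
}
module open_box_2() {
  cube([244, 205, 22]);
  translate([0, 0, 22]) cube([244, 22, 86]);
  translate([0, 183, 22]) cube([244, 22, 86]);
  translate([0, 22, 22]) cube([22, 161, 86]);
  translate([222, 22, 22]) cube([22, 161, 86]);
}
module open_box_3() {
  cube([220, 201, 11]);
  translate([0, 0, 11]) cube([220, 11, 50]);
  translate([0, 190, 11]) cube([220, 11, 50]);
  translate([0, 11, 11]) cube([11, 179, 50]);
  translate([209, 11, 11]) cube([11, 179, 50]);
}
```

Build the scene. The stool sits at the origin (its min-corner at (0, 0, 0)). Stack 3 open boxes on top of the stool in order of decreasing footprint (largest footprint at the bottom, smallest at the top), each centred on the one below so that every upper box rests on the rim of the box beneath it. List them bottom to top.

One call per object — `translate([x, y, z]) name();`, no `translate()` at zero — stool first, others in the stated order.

stool();
translate([9, 39, 399]) open_box();
translate([16, 43, 793]) open_box_2();
translate([28, 45, 901]) open_box_3();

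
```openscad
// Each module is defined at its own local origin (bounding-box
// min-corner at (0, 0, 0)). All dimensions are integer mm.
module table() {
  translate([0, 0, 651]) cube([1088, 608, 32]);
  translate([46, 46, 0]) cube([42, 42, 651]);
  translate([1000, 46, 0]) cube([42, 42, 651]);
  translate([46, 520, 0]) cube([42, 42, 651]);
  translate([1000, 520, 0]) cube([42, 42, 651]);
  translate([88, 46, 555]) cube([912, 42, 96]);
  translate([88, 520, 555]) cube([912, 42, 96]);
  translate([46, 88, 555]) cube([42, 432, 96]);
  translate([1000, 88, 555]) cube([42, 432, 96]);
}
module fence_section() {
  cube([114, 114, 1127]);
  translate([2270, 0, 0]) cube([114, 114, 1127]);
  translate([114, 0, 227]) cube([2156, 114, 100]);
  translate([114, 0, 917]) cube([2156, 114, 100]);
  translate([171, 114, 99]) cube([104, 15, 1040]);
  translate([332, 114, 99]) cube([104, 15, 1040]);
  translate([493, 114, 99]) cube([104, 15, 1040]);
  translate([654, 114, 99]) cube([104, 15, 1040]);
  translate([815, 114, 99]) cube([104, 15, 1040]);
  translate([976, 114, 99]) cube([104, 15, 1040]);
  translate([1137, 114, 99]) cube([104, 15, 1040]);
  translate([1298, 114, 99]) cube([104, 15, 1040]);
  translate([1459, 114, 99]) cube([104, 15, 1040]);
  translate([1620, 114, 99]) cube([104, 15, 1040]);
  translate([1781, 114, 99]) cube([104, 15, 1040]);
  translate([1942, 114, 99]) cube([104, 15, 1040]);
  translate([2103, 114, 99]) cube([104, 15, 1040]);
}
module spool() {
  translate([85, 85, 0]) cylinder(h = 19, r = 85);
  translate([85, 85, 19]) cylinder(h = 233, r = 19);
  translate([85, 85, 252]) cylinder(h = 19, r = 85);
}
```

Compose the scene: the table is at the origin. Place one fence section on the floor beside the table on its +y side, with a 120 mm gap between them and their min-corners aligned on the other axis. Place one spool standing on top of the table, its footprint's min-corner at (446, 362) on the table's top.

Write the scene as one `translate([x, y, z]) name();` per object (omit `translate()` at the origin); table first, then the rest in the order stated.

table();
translate([0, 728, 0]) fence_section();
translate([446, 362, 683]) spool();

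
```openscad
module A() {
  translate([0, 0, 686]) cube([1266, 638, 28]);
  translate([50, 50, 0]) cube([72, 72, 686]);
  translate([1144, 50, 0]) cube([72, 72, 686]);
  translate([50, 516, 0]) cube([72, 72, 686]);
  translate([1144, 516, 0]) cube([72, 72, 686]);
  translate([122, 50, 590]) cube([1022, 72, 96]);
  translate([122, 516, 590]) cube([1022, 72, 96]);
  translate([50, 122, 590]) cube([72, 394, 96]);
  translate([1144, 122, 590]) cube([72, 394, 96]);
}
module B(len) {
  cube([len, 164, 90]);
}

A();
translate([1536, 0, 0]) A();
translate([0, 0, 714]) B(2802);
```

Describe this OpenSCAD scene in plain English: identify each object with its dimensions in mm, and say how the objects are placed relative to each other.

A is a table: top 1266 mm (x) × 638 mm (y), 28 mm thick, upper face at z = 714 mm, on four 72×72 mm square legs, each inset 50 mm from the nearest pair of top edges, running from z = 0 to the bottom of the top. Four apron rails, 72 mm thick and 96 mm tall, run between adjacent legs with their top edges flush with the underside of the top and their outer faces flush with the legs' outer faces.

B is a rectangular beam 2802 mm long (x), 164 mm deep (y), 90 mm thick (z).

The beam spans the tops of two tables placed 270 mm apart, resting at z = 714 mm.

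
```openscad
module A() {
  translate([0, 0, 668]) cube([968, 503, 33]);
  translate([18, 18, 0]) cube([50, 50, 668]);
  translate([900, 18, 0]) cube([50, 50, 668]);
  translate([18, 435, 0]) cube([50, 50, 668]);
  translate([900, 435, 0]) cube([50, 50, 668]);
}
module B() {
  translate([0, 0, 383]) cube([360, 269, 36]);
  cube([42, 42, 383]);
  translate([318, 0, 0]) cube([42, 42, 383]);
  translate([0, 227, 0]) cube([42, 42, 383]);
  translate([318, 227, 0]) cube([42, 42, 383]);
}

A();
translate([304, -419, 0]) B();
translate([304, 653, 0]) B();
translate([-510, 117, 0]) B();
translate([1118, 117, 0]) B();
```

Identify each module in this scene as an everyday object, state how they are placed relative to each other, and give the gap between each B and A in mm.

Each stool's nearest face is 150 mm from the table's bounding box.

A is a table. B is a stool. Four stools sit around the table at the −y, +y, −x, +x sides. The gap between each stool and the table is 150 mm.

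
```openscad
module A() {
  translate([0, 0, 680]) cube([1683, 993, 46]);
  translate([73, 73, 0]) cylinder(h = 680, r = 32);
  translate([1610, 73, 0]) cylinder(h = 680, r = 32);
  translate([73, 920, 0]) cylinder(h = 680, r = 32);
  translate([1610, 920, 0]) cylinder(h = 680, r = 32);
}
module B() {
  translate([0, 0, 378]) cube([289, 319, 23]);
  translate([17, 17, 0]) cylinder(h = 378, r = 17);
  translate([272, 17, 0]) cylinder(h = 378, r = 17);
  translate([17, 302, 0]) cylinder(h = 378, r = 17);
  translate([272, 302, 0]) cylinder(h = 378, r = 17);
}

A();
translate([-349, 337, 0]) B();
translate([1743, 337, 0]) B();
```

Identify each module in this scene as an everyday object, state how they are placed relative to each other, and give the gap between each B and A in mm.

Each stool's nearest face is 60 mm from the table's bounding box.

A is a table. B is a stool. Two stools sit around the table at the −x, +x sides. The gap between each stool and the table is 60 mm.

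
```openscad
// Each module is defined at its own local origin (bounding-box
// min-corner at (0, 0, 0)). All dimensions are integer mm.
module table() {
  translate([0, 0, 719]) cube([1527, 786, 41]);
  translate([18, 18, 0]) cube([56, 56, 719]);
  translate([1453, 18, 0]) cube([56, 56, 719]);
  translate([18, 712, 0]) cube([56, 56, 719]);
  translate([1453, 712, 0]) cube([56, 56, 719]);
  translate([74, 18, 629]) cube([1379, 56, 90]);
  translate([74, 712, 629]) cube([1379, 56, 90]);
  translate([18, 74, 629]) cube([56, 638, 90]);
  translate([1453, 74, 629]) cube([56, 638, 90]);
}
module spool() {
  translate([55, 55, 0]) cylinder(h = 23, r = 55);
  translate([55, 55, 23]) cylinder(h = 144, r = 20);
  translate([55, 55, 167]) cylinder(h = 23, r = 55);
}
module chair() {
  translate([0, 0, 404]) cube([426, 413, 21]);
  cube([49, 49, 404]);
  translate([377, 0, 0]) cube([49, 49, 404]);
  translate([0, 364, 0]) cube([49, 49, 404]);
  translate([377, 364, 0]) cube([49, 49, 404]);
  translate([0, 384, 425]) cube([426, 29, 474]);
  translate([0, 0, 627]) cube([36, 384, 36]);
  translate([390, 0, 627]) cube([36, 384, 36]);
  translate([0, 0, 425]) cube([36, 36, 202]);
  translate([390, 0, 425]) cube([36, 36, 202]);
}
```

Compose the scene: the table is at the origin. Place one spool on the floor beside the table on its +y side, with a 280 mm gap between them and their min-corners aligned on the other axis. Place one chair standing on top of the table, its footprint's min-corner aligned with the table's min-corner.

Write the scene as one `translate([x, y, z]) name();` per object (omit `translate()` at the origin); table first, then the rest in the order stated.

table();
translate([0, 1066, 0]) spool();
translate([0, 0, 760]) chair();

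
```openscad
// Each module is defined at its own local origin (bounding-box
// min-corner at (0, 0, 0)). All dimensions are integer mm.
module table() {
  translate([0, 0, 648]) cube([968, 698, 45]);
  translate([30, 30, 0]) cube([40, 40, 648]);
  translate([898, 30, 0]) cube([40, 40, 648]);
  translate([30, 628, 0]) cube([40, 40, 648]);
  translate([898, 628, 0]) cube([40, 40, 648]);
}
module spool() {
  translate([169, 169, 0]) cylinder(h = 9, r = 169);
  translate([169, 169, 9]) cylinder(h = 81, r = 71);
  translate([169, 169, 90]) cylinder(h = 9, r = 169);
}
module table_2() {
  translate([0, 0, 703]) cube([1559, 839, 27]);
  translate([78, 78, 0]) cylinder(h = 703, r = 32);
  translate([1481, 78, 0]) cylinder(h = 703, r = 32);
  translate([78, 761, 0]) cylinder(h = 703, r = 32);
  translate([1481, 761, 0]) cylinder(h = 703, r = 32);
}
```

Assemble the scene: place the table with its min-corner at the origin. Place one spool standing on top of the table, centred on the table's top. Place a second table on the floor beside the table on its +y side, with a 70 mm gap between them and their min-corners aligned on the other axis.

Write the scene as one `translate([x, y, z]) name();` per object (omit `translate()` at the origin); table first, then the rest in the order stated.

table();
translate([315, 180, 693]) spool();
translate([0, 768, 0]) table_2();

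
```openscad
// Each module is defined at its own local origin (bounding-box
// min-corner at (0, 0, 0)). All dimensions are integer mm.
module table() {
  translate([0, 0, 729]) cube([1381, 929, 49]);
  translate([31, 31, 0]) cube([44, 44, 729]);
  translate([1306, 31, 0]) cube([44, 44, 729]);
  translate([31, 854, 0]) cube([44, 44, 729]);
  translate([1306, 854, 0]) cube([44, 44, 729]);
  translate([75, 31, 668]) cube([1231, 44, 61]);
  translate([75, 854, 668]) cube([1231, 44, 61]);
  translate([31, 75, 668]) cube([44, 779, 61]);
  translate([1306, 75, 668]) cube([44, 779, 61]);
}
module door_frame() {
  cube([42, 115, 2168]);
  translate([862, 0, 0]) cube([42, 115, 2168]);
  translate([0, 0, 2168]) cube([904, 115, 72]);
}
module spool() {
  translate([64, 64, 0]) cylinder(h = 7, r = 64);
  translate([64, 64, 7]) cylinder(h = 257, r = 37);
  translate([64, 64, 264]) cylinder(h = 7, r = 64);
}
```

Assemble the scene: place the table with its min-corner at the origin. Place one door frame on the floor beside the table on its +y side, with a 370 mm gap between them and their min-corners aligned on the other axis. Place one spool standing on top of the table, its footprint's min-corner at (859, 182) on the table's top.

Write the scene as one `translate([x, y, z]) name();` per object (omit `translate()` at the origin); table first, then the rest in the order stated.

table();
translate([0, 1299, 0]) door_frame();
translate([859, 182, 778]) spool();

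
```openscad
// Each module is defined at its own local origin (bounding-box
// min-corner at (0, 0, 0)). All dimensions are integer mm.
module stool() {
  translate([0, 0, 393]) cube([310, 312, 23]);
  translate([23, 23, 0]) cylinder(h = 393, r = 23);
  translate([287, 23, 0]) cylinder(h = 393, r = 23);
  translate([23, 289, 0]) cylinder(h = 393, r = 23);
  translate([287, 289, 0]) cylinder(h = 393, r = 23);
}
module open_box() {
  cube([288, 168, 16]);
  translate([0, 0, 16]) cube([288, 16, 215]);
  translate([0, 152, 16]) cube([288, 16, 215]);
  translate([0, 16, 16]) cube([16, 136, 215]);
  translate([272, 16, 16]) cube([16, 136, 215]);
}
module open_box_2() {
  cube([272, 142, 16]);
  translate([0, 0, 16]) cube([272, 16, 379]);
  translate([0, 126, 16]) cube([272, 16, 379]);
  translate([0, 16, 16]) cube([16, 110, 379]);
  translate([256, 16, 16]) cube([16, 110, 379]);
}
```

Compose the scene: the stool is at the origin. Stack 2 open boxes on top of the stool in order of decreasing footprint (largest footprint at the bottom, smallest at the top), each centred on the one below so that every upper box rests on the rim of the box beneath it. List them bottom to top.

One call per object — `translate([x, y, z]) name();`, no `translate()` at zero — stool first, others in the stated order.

stool();
translate([11, 72, 416]) open_box();
translate([19, 85, 647]) open_box_2();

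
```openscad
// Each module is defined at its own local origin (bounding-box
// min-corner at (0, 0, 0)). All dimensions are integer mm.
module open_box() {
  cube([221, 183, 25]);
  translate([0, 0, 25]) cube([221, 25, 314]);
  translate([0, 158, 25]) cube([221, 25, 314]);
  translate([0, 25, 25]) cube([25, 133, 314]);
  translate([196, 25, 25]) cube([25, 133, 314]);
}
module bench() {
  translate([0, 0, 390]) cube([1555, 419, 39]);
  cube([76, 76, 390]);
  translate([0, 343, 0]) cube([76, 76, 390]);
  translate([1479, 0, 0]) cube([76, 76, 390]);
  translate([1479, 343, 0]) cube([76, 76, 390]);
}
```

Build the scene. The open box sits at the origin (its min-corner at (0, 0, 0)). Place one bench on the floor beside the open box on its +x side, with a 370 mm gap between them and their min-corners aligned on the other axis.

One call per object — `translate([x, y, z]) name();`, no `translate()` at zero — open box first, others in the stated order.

open_box();
translate([591, 0, 0]) bench();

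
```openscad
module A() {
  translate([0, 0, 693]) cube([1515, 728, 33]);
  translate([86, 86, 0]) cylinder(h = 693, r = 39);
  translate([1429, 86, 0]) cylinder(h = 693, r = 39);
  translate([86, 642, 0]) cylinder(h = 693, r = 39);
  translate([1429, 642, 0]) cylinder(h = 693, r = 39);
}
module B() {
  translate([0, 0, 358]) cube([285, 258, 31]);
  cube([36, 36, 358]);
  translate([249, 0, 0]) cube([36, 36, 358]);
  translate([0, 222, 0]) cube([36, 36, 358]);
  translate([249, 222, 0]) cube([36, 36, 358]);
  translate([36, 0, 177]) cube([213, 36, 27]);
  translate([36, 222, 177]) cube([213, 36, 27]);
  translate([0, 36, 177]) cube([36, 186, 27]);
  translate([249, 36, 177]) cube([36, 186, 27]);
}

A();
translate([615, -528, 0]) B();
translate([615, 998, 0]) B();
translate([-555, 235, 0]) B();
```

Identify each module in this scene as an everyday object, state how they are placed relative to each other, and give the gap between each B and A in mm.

A is a table. B is a stool. Three stools sit around the table at the −y, +y, −x sides. The gap between each stool and the table is 270 mm.

Each stool's nearest face is 270 mm from the table's bounding box.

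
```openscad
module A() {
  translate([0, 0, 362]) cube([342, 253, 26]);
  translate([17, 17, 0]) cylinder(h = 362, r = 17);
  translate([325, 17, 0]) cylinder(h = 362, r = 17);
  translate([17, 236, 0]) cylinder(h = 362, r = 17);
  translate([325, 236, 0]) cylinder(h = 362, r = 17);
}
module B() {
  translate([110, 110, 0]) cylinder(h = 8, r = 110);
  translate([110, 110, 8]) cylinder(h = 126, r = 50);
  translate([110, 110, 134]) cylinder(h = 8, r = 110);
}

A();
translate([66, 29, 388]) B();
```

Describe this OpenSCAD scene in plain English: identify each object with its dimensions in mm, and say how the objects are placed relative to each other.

A is a simple wooden stool: a rectangular seat 342 mm (x) by 253 mm (y), 26 mm thick, top face at z = 388 mm, on four round legs, each 34 mm in diameter. The legs rest on z = 0, each leg's axis is inset half a diameter from the nearest pair of seat edges (so the leg's bounding box is flush with the corner).

B is a spool: two coaxial disc flanges of radius 110 mm and thickness 8 mm, joined by a core cylinder of radius 50 mm and height 126 mm. The lower flange rests on z = 0 and the three cylinders share a vertical axis.

The spool is on top of the stool.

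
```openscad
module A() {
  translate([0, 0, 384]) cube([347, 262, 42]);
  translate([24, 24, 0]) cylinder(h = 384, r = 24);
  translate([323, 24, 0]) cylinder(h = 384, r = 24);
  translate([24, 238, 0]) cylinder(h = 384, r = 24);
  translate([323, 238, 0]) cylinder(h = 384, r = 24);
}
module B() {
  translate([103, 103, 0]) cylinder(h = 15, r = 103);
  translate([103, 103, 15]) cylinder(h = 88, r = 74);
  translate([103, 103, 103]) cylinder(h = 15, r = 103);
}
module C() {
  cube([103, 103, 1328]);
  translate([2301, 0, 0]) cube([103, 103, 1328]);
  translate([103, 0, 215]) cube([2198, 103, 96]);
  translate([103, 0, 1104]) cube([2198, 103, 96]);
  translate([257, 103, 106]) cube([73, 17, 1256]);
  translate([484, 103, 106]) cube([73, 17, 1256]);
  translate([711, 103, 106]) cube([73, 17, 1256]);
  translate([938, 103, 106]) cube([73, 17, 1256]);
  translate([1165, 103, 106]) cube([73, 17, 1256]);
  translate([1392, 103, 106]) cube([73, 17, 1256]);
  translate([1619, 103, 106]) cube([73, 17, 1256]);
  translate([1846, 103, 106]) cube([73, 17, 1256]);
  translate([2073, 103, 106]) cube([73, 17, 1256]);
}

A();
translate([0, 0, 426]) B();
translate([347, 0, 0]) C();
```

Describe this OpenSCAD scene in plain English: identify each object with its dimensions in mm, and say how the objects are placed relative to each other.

A is a four-legged stool. The seat is 347×262 mm, 42 mm thick, top at z = 426 mm. It stands on four round legs, each 48 mm in diameter, from z = 0 to the seat underside, each leg's axis is inset half a diameter from the nearest pair of seat edges (so the leg's bounding box is flush with the corner).

B is a spool: two coaxial disc flanges of radius 103 mm and thickness 15 mm, joined by a core cylinder of radius 74 mm and height 88 mm. The lower flange rests on z = 0 and the three cylinders share a vertical axis.

C is a fence section. Two 103×103 mm posts, 1328 mm tall, stand on the floor with a clear span of 2198 mm between their inner faces. Two horizontal rails of 103×96 mm section span the gap between the posts with their undersides at z = 215 mm and z = 1104 mm, flush with the posts' −y face. 9 pickets, each 73 mm wide, 17 mm thick and 1256 mm tall, are fixed to the +y face of the rails with their bottoms at z = 106 mm, evenly spaced across the span with equal gaps (rounded down to the nearest mm) at the −x end and between each pair — any rounding remainder accumulates at the +x end.

The spool is on top of the stool. The fence section is against the stool's +x side, with their −y faces flush.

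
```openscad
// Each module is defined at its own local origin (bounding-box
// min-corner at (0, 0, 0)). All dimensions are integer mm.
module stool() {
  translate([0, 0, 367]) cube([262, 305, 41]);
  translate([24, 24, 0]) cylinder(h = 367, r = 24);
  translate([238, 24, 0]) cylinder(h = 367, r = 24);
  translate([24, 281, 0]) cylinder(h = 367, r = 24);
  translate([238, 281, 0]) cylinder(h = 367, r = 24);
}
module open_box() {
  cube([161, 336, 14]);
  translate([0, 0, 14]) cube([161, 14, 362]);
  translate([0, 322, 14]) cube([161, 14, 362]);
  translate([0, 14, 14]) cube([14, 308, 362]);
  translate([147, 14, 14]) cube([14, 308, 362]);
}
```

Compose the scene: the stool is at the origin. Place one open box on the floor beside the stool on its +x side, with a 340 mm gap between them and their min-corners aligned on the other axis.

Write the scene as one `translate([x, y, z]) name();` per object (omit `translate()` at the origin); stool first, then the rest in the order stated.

stool();
translate([602, 0, 0]) open_box();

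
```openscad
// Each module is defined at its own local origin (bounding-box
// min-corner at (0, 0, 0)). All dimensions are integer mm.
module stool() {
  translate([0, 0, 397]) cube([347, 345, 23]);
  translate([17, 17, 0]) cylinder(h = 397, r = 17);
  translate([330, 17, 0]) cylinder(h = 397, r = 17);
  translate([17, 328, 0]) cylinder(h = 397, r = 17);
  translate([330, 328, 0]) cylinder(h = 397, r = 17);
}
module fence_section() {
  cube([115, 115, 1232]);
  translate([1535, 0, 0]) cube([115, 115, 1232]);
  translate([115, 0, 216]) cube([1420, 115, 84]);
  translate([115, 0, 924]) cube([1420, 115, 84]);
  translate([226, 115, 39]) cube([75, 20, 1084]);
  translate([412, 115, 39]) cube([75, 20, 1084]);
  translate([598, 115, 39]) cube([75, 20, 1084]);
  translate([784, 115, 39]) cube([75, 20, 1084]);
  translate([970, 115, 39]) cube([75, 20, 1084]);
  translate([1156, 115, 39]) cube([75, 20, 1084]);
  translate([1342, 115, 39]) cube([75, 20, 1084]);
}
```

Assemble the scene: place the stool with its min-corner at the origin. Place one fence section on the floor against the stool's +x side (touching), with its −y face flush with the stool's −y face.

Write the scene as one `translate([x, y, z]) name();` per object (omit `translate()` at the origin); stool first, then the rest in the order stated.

stool();
translate([347, 0, 0]) fence_section();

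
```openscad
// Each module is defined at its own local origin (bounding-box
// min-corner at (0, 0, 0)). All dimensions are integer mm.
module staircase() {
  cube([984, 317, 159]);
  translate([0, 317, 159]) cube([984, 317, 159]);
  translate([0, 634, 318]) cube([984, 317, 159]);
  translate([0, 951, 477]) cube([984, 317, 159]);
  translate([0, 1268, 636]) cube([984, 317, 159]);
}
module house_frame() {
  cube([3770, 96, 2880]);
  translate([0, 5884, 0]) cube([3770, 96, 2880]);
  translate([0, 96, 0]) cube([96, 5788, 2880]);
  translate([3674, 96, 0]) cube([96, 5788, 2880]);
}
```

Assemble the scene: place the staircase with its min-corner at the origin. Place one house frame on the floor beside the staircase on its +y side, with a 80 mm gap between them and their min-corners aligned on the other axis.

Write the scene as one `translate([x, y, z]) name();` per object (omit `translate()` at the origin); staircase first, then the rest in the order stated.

staircase();
translate([0, 1665, 0]) house_frame();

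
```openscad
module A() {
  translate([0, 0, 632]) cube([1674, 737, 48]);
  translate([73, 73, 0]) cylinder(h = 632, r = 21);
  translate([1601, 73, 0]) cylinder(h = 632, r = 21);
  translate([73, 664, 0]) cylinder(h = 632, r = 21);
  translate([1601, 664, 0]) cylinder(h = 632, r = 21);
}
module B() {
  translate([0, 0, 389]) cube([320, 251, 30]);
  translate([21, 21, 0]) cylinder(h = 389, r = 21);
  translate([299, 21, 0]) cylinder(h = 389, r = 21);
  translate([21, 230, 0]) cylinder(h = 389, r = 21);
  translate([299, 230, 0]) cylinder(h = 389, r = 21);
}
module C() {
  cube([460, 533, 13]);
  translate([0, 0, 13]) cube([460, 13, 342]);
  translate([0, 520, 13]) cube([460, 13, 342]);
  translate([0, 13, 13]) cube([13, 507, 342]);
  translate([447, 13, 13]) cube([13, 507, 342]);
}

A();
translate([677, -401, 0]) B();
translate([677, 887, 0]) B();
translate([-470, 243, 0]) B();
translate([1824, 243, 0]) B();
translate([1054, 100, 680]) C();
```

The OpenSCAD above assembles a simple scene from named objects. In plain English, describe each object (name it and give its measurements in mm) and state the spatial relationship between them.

A is a table: top 1674 mm (x) × 737 mm (y), 48 mm thick, upper face at z = 680 mm, on four round legs of 42 mm diameter, each leg's bounding box inset 52 mm from the nearest pair of top edges, running from z = 0 to the bottom of the top.

B is a four-legged stool. The seat is 320×251 mm, 30 mm thick, top at z = 419 mm. It stands on four round legs, each 42 mm in diameter, from z = 0 to the seat underside, each leg's axis is inset half a diameter from the nearest pair of seat edges (so the leg's bounding box is flush with the corner).

C is an open-topped rectangular box: outside dimensions 460×533×355 mm, with a uniform wall and base thickness of 13 mm. The base is a full 460×533 slab on the floor; four walls sit on top of the base. The front and back walls (the −y and +y sides) span the full width; the two side walls fit between them.

Four stools sit around the table at the −y, +y, −x, +x sides. The open box is on top of the table.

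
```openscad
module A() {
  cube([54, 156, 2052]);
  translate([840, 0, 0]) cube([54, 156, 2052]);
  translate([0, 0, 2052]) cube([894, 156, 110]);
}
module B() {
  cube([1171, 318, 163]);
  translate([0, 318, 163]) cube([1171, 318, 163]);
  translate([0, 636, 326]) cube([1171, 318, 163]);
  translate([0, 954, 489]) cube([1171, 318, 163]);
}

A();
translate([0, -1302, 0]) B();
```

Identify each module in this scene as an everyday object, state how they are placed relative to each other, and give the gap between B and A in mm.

A is a door frame. B is a staircase. The staircase is on the floor beside the door frame on its −y side. The gap between the staircase and the door frame is 30 mm.

The staircase's nearest face is 30 mm from the door frame's −y face.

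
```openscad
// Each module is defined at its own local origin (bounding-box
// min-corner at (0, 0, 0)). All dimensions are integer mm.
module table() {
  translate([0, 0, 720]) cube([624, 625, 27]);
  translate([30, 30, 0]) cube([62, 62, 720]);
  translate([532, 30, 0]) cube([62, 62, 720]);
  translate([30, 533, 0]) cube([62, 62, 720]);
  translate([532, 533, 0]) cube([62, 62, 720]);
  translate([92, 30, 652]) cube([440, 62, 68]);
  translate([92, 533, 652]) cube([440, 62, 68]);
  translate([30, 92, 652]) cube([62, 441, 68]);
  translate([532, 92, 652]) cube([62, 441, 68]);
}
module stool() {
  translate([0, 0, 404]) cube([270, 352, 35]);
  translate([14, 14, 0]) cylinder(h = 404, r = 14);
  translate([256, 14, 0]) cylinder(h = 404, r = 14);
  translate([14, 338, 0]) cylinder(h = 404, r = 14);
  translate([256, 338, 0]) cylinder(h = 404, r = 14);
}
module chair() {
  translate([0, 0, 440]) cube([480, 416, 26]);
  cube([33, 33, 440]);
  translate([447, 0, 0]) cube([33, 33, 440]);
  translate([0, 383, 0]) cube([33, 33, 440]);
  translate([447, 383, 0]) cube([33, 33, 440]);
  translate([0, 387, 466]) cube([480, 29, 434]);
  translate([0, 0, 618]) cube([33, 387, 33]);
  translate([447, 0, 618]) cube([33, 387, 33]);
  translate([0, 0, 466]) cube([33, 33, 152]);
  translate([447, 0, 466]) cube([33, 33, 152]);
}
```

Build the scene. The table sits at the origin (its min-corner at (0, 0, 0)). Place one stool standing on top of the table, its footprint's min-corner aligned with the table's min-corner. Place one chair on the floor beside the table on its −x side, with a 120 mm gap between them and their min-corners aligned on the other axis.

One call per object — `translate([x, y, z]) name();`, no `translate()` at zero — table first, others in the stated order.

table();
translate([0, 0, 747]) stool();
translate([-600, 0, 0]) chair();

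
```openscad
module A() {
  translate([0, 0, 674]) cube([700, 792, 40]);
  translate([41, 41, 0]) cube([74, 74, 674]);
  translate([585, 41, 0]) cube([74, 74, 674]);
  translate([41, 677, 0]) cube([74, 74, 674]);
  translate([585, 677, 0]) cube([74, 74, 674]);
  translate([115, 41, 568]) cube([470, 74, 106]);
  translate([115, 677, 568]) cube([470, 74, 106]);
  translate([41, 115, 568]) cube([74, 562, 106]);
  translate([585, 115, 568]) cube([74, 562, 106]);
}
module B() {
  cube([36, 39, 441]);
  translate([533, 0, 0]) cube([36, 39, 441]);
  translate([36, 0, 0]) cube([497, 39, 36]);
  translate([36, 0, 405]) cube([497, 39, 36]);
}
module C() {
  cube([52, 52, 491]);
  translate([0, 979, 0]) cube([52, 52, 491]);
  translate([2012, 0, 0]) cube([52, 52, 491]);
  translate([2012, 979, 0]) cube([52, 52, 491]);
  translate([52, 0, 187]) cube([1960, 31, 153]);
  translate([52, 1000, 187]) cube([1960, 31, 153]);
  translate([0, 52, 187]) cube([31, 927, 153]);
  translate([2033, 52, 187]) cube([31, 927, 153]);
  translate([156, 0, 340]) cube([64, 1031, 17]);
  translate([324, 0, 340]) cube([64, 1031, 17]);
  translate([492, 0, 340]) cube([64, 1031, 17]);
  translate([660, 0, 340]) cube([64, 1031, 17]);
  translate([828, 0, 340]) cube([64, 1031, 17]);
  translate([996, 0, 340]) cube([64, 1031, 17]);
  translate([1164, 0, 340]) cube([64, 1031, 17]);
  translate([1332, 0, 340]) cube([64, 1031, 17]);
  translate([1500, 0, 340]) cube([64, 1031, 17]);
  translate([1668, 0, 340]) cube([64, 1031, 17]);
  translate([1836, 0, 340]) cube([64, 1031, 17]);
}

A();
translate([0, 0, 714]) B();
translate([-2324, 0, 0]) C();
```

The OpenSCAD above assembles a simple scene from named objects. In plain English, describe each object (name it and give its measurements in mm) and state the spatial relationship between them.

A is a table: top 700 mm (x) × 792 mm (y), 40 mm thick, upper face at z = 714 mm, on four 74×74 mm square legs, each inset 41 mm from the nearest pair of top edges, running from z = 0 to the bottom of the top. Four apron rails, 74 mm thick and 106 mm tall, run between adjacent legs with their top edges flush with the underside of the top and their outer faces flush with the legs' outer faces.

B is a picture frame with a 497×369 mm rectangular opening (x by z) and a uniform 36 mm border on every side. Frame depth is 39 mm along y. It is built from two vertical stiles running the full outside height and two horizontal rails spanning the gap between the stiles.

C is a bed frame 2064 mm long (x) by 1031 mm wide (y). Four 52×52 mm corner posts, 491 mm tall, at the corners of the footprint. Four rails of 31 mm thickness and 153 mm height run between adjacent posts with their undersides at z = 187 mm, their outer faces flush with the outside of the frame (the two x-running rails run between the posts' inner faces; the two y-running rails run between the posts' inner faces). 11 slats, each 64 mm wide (x) and 17 mm thick, lie across the top of the two x-running rails, running the full 1031 mm width of the frame in y; the slats are evenly spaced along x between the inner faces of the end posts with equal gaps (rounded down to the nearest mm) at the −x end and between each pair — any rounding remainder accumulates at the +x end.

The picture frame is on top of the table. The bed frame is on the floor beside the table on its −x side.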